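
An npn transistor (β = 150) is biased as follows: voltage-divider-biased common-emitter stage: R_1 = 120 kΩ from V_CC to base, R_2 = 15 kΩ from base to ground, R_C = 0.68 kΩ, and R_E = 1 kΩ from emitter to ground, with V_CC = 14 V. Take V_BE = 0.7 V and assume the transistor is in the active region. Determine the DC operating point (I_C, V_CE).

I_C ≈ 0.78 mA, V_CE ≈ 13 V

Thevenize the base divider: V_Th = V_CC·R_2/(R_1+R_2) = 14×15/135 = 1.56 V, R_Th = R_1‖R_2 = 13.3 kΩ.
Base-emitter loop: V_Th = I_B·R_Th + V_BE + (β+1)I_B·R_E, so I_B = (1.56 − 0.7) / (13.3 + 151×1) = 0.00521 mA.
I_C = β·I_B = 150×0.00521 = 0.781 mA, and I_E = (β+1)I_B = 0.786 mA.
V_CE = V_CC − I_C·R_C − I_E·R_E = 14 − 0.781×0.68 − 0.786×1 = 12.7 V.
V_CE = 12.7 V > 0.2 V confirms active-region operation.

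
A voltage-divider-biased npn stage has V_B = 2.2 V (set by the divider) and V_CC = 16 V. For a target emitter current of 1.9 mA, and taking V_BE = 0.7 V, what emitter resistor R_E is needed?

V_E = V_B − V_BE = 2.2 − 0.7 = 1.5 V.
R_E = V_E / I_E = 1.5 / 1.9 = 0.789 kΩ.

R_E ≈ 0.79 kΩ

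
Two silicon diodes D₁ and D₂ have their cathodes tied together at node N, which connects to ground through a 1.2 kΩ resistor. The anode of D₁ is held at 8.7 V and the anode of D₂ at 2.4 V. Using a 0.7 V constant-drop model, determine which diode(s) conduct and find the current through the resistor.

Only D₁ conducts; I_R ≈ 6.7 mA

Assume both conduct. Then node N would need to be at both 8.7−0.7 = 8 V and 2.4−0.7 = 1.7 V, which is impossible.
Assume only D₁ conducts: V_N = 8.7 − 0.7 = 8 V, so I_R = 8/1.2 = 6.67 mA.
Check D₂: its anode-to-cathode voltage is 2.4 − 8 = -5.6 V < 0.7 V, so it is off. The assumption is consistent.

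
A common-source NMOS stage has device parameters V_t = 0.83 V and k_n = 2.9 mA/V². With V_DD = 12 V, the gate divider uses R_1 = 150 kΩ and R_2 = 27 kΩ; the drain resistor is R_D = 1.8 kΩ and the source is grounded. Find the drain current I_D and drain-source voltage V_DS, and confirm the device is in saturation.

V_G = V_DD·R_2/(R_1+R_2) = 12×27/177 = 1.83 V. With the source grounded, V_GS = V_G = 1.83 V.
Assume saturation: I_D = (k_n/2)(V_GS − V_t)² = (2.9/2)×(1.83 − 0.83)² = 1.45×1² = 1.45 mA.
V_DS = V_DD − I_D·R_D = 12 − 1.45×1.8 = 9.39 V.
Saturation requires V_DS ≥ V_GS − V_t = 1 V; 9.39 ≥ 1 ✓.

I_D ≈ 1.5 mA, V_DS ≈ 9.4 V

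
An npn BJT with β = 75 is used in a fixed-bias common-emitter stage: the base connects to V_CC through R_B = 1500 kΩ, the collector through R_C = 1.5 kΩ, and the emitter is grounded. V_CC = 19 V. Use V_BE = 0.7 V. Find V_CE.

V_CE ≈ 18 V

Base loop: V_CC = I_B·R_B + V_BE, so I_B = (19 − 0.7)/1500 kΩ = 0.0122 mA.
In the active region I_C = β·I_B = 75 × 0.0122 = 0.915 mA.
Collector loop: V_CE = V_CC − I_C·R_C = 19 − 0.915×1.5 = 17.6 V.
Since V_CE = 17.6 V > V_CE(sat) ≈ 0.2 V, the transistor is in the active region as assumed.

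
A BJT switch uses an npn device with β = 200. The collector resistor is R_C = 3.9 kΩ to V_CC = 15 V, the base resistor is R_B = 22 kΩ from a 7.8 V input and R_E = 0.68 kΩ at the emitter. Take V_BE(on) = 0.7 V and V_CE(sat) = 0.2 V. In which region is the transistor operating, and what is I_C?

saturation; I_C ≈ 3.2 mA

Assume active: I_B = (7.8 − 0.7)/(22 + 201×0.68) = 0.0447 mA, I_C = β·I_B = 8.95 mA.
Then V_CE = 15 − 8.95×3.9 − 8.99×0.68 = -26 V < 0.2 V — the active assumption fails.
Re-solve with V_CE = 0.2 V. KCL at the emitter: V_E/R_E = (V_BB−0.7−V_E)/R_B + (V_CC−0.2−V_E)/R_C, giving V_E = 2.32 V.
I_C = (V_CC − 0.2 − V_E)/R_C = (14.8 − 2.32)/3.9 = 3.2 mA.
Check: I_B = (7.1 − 2.32)/22 = 0.217 mA, and β·I_B = 43.4 mA > I_C, confirming saturation.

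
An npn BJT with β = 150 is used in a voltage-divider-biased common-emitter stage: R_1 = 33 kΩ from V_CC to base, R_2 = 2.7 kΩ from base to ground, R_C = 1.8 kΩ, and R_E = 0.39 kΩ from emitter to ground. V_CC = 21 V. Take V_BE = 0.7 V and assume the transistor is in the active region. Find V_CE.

V_CE ≈ 16 V

Thevenize the base divider: V_Th = V_CC·R_2/(R_1+R_2) = 21×2.7/35.7 = 1.59 V, R_Th = R_1‖R_2 = 2.5 kΩ.
Base-emitter loop: V_Th = I_B·R_Th + V_BE + (β+1)I_B·R_E, so I_B = (1.59 − 0.7) / (2.5 + 151×0.39) = 0.0145 mA.
I_C = β·I_B = 150×0.0145 = 2.17 mA, and I_E = (β+1)I_B = 2.18 mA.
V_CE = V_CC − I_C·R_C − I_E·R_E = 21 − 2.17×1.8 − 2.18×0.39 = 16.2 V.
V_CE = 16.2 V > 0.2 V confirms active-region operation.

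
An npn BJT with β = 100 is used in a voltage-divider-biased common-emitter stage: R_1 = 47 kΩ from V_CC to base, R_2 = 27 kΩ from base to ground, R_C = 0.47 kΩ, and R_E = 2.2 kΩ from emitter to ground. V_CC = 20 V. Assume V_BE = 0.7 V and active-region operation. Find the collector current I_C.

Thevenize the base divider: V_Th = V_CC·R_2/(R_1+R_2) = 20×27/74 = 7.3 V, R_Th = R_1‖R_2 = 17.1 kΩ.
Base-emitter loop: V_Th = I_B·R_Th + V_BE + (β+1)I_B·R_E, so I_B = (7.3 − 0.7) / (17.1 + 101×2.2) = 0.0276 mA.
I_C = β·I_B = 100×0.0276 = 2.76 mA, and I_E = (β+1)I_B = 2.78 mA.
V_CE = V_CC − I_C·R_C − I_E·R_E = 20 − 2.76×0.47 − 2.78×2.2 = 12.6 V.
V_CE = 12.6 V > 0.2 V confirms active-region operation.

I_C ≈ 2.8 mA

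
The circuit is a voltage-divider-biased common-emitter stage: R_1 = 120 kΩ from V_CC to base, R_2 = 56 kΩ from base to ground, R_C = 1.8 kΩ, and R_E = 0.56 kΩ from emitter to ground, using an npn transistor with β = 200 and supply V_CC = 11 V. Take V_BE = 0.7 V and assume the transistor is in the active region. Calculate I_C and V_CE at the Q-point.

Thevenize the base divider: V_Th = V_CC·R_2/(R_1+R_2) = 11×56/176 = 3.5 V, R_Th = R_1‖R_2 = 38.2 kΩ.
Base-emitter loop: V_Th = I_B·R_Th + V_BE + (β+1)I_B·R_E, so I_B = (3.5 − 0.7) / (38.2 + 201×0.56) = 0.0186 mA.
I_C = β·I_B = 200×0.0186 = 3.71 mA, and I_E = (β+1)I_B = 3.73 mA.
V_CE = V_CC − I_C·R_C − I_E·R_E = 11 − 3.71×1.8 − 3.73×0.56 = 2.22 V.
V_CE = 2.22 V > 0.2 V confirms active-region operation.

I_C ≈ 3.7 mA, V_CE ≈ 2.2 V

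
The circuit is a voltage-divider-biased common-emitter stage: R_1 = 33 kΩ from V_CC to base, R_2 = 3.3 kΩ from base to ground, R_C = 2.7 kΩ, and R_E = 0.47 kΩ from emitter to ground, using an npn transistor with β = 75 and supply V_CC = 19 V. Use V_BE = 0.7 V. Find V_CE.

Thevenize the base divider: V_Th = V_CC·R_2/(R_1+R_2) = 19×3.3/36.3 = 1.73 V, R_Th = R_1‖R_2 = 3 kΩ.
Base-emitter loop: V_Th = I_B·R_Th + V_BE + (β+1)I_B·R_E, so I_B = (1.73 − 0.7) / (3 + 76×0.47) = 0.0265 mA.
I_C = β·I_B = 75×0.0265 = 1.99 mA, and I_E = (β+1)I_B = 2.02 mA.
V_CE = V_CC − I_C·R_C − I_E·R_E = 19 − 1.99×2.7 − 2.02×0.47 = 12.7 V.
V_CE = 12.7 V > 0.2 V confirms active-region operation.

V_CE ≈ 13 V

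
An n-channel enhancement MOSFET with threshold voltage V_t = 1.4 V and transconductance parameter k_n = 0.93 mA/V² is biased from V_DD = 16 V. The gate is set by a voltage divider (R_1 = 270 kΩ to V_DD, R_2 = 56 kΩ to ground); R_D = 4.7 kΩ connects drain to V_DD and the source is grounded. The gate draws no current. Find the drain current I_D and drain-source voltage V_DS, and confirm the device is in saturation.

I_D ≈ 0.85 mA, V_DS ≈ 12 V

V_G = V_DD·R_2/(R_1+R_2) = 16×56/326 = 2.75 V. With the source grounded, V_GS = V_G = 2.75 V.
Assume saturation: I_D = (k_n/2)(V_GS − V_t)² = (0.93/2)×(2.75 − 1.4)² = 0.465×1.35² = 0.846 mA.
V_DS = V_DD − I_D·R_D = 16 − 0.846×4.7 = 12 V.
Saturation requires V_DS ≥ V_GS − V_t = 1.35 V; 12 ≥ 1.35 ✓.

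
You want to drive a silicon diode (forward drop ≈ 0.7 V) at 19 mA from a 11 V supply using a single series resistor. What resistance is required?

The resistor drops V_S − V_D = 11 − 0.7 = 10.3 V at 19 mA.
R = 10.3 V / 19 mA = 0.542 kΩ.

R ≈ 0.54 kΩ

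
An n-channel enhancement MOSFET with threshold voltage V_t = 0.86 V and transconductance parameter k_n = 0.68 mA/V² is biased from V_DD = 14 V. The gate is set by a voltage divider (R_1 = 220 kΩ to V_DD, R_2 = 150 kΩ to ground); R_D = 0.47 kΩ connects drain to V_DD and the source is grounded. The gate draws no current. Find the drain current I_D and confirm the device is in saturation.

V_G = V_DD·R_2/(R_1+R_2) = 14×150/370 = 5.68 V. With the source grounded, V_GS = V_G = 5.68 V.
Assume saturation: I_D = (k_n/2)(V_GS − V_t)² = (0.68/2)×(5.68 − 0.86)² = 0.34×4.82² = 7.88 mA.
V_DS = V_DD − I_D·R_D = 14 − 7.88×0.47 = 10.3 V.
Saturation requires V_DS ≥ V_GS − V_t = 4.82 V; 10.3 ≥ 4.82 ✓.

I_D ≈ 7.9 mA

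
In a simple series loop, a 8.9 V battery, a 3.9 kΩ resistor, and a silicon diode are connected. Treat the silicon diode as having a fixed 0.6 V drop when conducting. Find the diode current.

KVL around the loop: 8.9 = V_D + I·R = 0.6 + I × 3.9 kΩ.
So I = (8.9 − 0.6) / 3.9 kΩ = 8.3 / 3.9 = 2.13 mA.

I ≈ 2.1 mA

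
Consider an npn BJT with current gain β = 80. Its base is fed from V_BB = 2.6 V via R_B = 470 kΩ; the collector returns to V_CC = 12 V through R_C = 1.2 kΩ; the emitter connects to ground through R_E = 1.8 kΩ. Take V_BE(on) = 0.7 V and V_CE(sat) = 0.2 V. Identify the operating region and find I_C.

active; I_C ≈ 0.25 mA

Assume active. Base-emitter loop: I_B = (V_BB − V_BE)/(R_B + (β+1)R_E) = (2.6 − 0.7)/(470 + 81×1.8) = 0.00309 mA.
I_C = β·I_B = 80×0.00309 = 0.247 mA.
V_CE = V_CC − I_C·R_C − I_E·R_E = 12 − 0.247×1.2 − 0.25×1.8 = 11.3 V > V_CE(sat), so the active-region assumption holds.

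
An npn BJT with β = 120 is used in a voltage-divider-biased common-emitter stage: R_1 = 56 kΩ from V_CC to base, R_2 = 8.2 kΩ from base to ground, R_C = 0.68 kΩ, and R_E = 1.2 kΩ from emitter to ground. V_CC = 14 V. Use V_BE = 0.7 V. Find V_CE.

Thevenize the base divider: V_Th = V_CC·R_2/(R_1+R_2) = 14×8.2/64.2 = 1.79 V, R_Th = R_1‖R_2 = 7.15 kΩ.
Base-emitter loop: V_Th = I_B·R_Th + V_BE + (β+1)I_B·R_E, so I_B = (1.79 − 0.7) / (7.15 + 121×1.2) = 0.00714 mA.
I_C = β·I_B = 120×0.00714 = 0.857 mA, and I_E = (β+1)I_B = 0.864 mA.
V_CE = V_CC − I_C·R_C − I_E·R_E = 14 − 0.857×0.68 − 0.864×1.2 = 12.4 V.
V_CE = 12.4 V > 0.2 V confirms active-region operation.

V_CE ≈ 12 V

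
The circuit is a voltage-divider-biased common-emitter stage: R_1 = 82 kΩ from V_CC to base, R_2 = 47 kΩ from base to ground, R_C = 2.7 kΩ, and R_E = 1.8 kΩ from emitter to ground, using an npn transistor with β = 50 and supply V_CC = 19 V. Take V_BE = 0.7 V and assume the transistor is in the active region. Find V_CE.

V_CE ≈ 7.4 V

Thevenize the base divider: V_Th = V_CC·R_2/(R_1+R_2) = 19×47/129 = 6.92 V, R_Th = R_1‖R_2 = 29.9 kΩ.
Base-emitter loop: V_Th = I_B·R_Th + V_BE + (β+1)I_B·R_E, so I_B = (6.92 − 0.7) / (29.9 + 51×1.8) = 0.0511 mA.
I_C = β·I_B = 50×0.0511 = 2.56 mA, and I_E = (β+1)I_B = 2.61 mA.
V_CE = V_CC − I_C·R_C − I_E·R_E = 19 − 2.56×2.7 − 2.61×1.8 = 7.4 V.
V_CE = 7.4 V > 0.2 V confirms active-region operation.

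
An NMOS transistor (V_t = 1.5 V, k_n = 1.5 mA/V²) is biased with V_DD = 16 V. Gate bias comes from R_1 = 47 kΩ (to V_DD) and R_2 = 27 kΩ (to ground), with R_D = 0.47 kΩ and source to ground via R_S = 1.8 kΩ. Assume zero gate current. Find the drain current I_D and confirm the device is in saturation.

V_G = V_DD·R_2/(R_1+R_2) = 16×27/74 = 5.84 V.
Assume saturation: I_D = (k_n/2)(V_GS − V_t)² with V_GS = V_G − I_D·R_S = 5.84 − 1.8·I_D.
Substituting gives 2.43·I_D² − 12.7·I_D + 14.1 = 0, with roots I_D = 1.6 or 3.63 mA.
The root I_D = 3.63 mA gives V_GS = -0.701 V ≤ V_t, so take I_D = 1.6 mA.
Then V_GS = 2.96 V and V_DS = V_DD − I_D(R_D+R_S) = 16 − 1.6×2.27 = 12.4 V.
Saturation requires V_DS ≥ V_GS − V_t = 1.46 V; 12.4 ≥ 1.46 ✓.

I_D ≈ 1.6 mA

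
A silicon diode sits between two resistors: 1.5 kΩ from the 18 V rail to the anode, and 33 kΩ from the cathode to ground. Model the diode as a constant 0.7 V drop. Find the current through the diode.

The two resistors are in series with the diode, so KVL gives 18 = I·1.5 + 0.7 + I·33.
I = (18 − 0.7) / (1.5 + 33) kΩ = 17.3 / 34.5 = 0.501 mA.

I ≈ 0.5 mA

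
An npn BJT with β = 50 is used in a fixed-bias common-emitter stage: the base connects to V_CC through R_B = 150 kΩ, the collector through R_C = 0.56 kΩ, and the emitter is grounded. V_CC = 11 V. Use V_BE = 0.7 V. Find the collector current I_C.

Base loop: V_CC = I_B·R_B + V_BE, so I_B = (11 − 0.7)/150 kΩ = 0.0687 mA.
In the active region I_C = β·I_B = 50 × 0.0687 = 3.43 mA.
Collector loop: V_CE = V_CC − I_C·R_C = 11 − 3.43×0.56 = 9.08 V.
Since V_CE = 9.08 V > V_CE(sat) ≈ 0.2 V, the transistor is in the active region as assumed.

I_C ≈ 3.4 mA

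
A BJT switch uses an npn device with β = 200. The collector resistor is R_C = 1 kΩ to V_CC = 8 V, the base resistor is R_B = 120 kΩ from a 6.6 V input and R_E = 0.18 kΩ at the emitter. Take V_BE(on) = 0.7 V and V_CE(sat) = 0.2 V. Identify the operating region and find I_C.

saturation; I_C ≈ 6.6 mA

Assume active: I_B = (6.6 − 0.7)/(120 + 201×0.18) = 0.0378 mA, I_C = β·I_B = 7.56 mA.
Then V_CE = 8 − 7.56×1 − 7.59×0.18 = -0.922 V < 0.2 V — the active assumption fails.
Re-solve with V_CE = 0.2 V. KCL at the emitter: V_E/R_E = (V_BB−0.7−V_E)/R_B + (V_CC−0.2−V_E)/R_C, giving V_E = 1.2 V.
I_C = (V_CC − 0.2 − V_E)/R_C = (7.8 − 1.2)/1 = 6.6 mA.
Check: I_B = (5.9 − 1.2)/120 = 0.0392 mA, and β·I_B = 7.84 mA > I_C, confirming saturation.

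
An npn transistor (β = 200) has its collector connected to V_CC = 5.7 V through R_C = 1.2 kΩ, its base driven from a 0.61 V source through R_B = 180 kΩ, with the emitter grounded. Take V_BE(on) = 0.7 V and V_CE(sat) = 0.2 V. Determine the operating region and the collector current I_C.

cutoff; I_C ≈ 0

V_BB = 0.61 V ≤ V_BE(on) = 0.7 V, so the base-emitter junction is not forward biased.
The transistor is in cutoff: I_B = I_C = 0.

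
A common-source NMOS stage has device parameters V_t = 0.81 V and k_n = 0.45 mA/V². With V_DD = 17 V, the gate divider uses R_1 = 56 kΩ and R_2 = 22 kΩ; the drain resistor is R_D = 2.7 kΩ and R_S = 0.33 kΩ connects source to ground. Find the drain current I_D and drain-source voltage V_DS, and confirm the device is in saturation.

V_G = V_DD·R_2/(R_1+R_2) = 17×22/78 = 4.79 V.
Assume saturation: I_D = (k_n/2)(V_GS − V_t)² with V_GS = V_G − I_D·R_S = 4.79 − 0.33·I_D.
Substituting gives 0.0245·I_D² − 1.59·I_D + 3.57 = 0, with roots I_D = 2.33 or 62.6 mA.
The root I_D = 62.6 mA gives V_GS = -15.9 V ≤ V_t, so take I_D = 2.33 mA.
Then V_GS = 4.03 V and V_DS = V_DD − I_D(R_D+R_S) = 17 − 2.33×3.03 = 9.95 V.
Saturation requires V_DS ≥ V_GS − V_t = 3.22 V; 9.95 ≥ 3.22 ✓.

I_D ≈ 2.3 mA, V_DS ≈ 9.9 V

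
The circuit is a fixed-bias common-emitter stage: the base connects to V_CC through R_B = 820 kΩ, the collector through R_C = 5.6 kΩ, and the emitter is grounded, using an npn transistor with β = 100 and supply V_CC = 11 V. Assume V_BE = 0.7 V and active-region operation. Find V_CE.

V_CE ≈ 4 V

Base loop: V_CC = I_B·R_B + V_BE, so I_B = (11 − 0.7)/820 kΩ = 0.0126 mA.
In the active region I_C = β·I_B = 100 × 0.0126 = 1.26 mA.
Collector loop: V_CE = V_CC − I_C·R_C = 11 − 1.26×5.6 = 3.97 V.
Since V_CE = 3.97 V > V_CE(sat) ≈ 0.2 V, the transistor is in the active region as assumed.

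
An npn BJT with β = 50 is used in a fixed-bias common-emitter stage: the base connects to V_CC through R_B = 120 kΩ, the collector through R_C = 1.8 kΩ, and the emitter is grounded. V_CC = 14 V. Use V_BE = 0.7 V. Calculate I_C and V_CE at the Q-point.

I_C ≈ 5.5 mA, V_CE ≈ 4 V

Base loop: V_CC = I_B·R_B + V_BE, so I_B = (14 − 0.7)/120 kΩ = 0.111 mA.
In the active region I_C = β·I_B = 50 × 0.111 = 5.54 mA.
Collector loop: V_CE = V_CC − I_C·R_C = 14 − 5.54×1.8 = 4.02 V.
Since V_CE = 4.02 V > V_CE(sat) ≈ 0.2 V, the transistor is in the active region as assumed.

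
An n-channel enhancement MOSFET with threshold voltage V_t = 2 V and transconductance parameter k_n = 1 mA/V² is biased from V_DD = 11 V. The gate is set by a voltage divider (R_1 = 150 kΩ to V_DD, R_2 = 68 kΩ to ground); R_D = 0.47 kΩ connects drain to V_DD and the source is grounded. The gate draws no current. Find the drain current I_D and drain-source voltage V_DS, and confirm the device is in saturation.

V_G = V_DD·R_2/(R_1+R_2) = 11×68/218 = 3.43 V. With the source grounded, V_GS = V_G = 3.43 V.
Assume saturation: I_D = (k_n/2)(V_GS − V_t)² = (1/2)×(3.43 − 2)² = 0.5×1.43² = 1.02 mA.
V_DS = V_DD − I_D·R_D = 11 − 1.02×0.47 = 10.5 V.
Saturation requires V_DS ≥ V_GS − V_t = 1.43 V; 10.5 ≥ 1.43 ✓.

I_D ≈ 1 mA, V_DS ≈ 11 V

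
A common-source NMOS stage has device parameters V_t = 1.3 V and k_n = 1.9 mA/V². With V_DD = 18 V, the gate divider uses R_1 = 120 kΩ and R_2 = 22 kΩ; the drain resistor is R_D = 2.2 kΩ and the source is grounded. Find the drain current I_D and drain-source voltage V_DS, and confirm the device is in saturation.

I_D ≈ 2.1 mA, V_DS ≈ 13 V

V_G = V_DD·R_2/(R_1+R_2) = 18×22/142 = 2.79 V. With the source grounded, V_GS = V_G = 2.79 V.
Assume saturation: I_D = (k_n/2)(V_GS − V_t)² = (1.9/2)×(2.79 − 1.3)² = 0.95×1.49² = 2.11 mA.
V_DS = V_DD − I_D·R_D = 18 − 2.11×2.2 = 13.4 V.
Saturation requires V_DS ≥ V_GS − V_t = 1.49 V; 13.4 ≥ 1.49 ✓.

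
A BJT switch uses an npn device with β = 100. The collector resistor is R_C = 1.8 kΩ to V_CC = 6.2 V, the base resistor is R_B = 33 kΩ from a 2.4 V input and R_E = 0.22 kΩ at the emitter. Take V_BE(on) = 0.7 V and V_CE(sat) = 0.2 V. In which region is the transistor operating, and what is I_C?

Assume active: I_B = (2.4 − 0.7)/(33 + 101×0.22) = 0.0308 mA, I_C = β·I_B = 3.08 mA.
Then V_CE = 6.2 − 3.08×1.8 − 3.11×0.22 = -0.0255 V < 0.2 V — the active assumption fails.
Re-solve with V_CE = 0.2 V. KCL at the emitter: V_E/R_E = (V_BB−0.7−V_E)/R_B + (V_CC−0.2−V_E)/R_C, giving V_E = 0.66 V.
I_C = (V_CC − 0.2 − V_E)/R_C = (6 − 0.66)/1.8 = 2.97 mA.
Check: I_B = (1.7 − 0.66)/33 = 0.0315 mA, and β·I_B = 3.15 mA > I_C, confirming saturation.

saturation; I_C ≈ 3 mA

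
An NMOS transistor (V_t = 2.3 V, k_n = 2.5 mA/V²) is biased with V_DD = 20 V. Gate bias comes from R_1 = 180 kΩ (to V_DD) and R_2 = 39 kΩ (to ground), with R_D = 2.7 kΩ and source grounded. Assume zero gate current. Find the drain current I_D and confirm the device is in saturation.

I_D ≈ 2 mA

V_G = V_DD·R_2/(R_1+R_2) = 20×39/219 = 3.56 V. With the source grounded, V_GS = V_G = 3.56 V.
Assume saturation: I_D = (k_n/2)(V_GS − V_t)² = (2.5/2)×(3.56 − 2.3)² = 1.25×1.26² = 1.99 mA.
V_DS = V_DD − I_D·R_D = 20 − 1.99×2.7 = 14.6 V.
Saturation requires V_DS ≥ V_GS − V_t = 1.26 V; 14.6 ≥ 1.26 ✓.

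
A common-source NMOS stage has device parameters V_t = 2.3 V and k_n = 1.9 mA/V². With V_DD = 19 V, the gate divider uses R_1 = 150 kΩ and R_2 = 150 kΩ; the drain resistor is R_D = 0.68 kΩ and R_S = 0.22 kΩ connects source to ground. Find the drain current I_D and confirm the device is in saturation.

V_G = V_DD·R_2/(R_1+R_2) = 19×150/300 = 9.5 V.
Assume saturation: I_D = (k_n/2)(V_GS − V_t)² with V_GS = V_G − I_D·R_S = 9.5 − 0.22·I_D.
Substituting gives 0.046·I_D² − 4.01·I_D + 49.2 = 0, with roots I_D = 14.8 or 72.4 mA.
The root I_D = 72.4 mA gives V_GS = -6.43 V ≤ V_t, so take I_D = 14.8 mA.
Then V_GS = 6.25 V and V_DS = V_DD − I_D(R_D+R_S) = 19 − 14.8×0.9 = 5.69 V.
Saturation requires V_DS ≥ V_GS − V_t = 3.95 V; 5.69 ≥ 3.95 ✓.

I_D ≈ 15 mA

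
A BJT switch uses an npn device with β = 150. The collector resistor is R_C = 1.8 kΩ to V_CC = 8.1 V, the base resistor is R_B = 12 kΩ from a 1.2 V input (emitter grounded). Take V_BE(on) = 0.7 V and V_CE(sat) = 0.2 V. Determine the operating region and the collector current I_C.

saturation; I_C ≈ 4.4 mA

Assume active: I_B = (1.2 − 0.7)/12 = 0.0417 mA, giving I_C = β·I_B = 6.25 mA.
But then V_CE = 8.1 − 6.25×1.8 = -3.15 V < V_CE(sat) = 0.2 V — impossible in the active region.
So the transistor is saturated. With V_CE = 0.2 V, I_C = (V_CC − 0.2)/R_C = 7.9/1.8 = 4.39 mA.
Check: β·I_B = 6.25 mA > I_C = 4.39 mA, confirming saturation.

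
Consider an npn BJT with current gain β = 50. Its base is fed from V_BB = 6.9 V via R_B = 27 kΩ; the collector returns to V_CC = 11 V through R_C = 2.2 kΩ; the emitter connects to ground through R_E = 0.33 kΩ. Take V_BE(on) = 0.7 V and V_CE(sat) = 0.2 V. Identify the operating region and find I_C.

saturation; I_C ≈ 4.2 mA

Assume active: I_B = (6.9 − 0.7)/(27 + 51×0.33) = 0.141 mA, I_C = β·I_B = 7.07 mA.
Then V_CE = 11 − 7.07×2.2 − 7.21×0.33 = -6.94 V < 0.2 V — the active assumption fails.
Re-solve with V_CE = 0.2 V. KCL at the emitter: V_E/R_E = (V_BB−0.7−V_E)/R_B + (V_CC−0.2−V_E)/R_C, giving V_E = 1.46 V.
I_C = (V_CC − 0.2 − V_E)/R_C = (10.8 − 1.46)/2.2 = 4.25 mA.
Check: I_B = (6.2 − 1.46)/27 = 0.176 mA, and β·I_B = 8.78 mA > I_C, confirming saturation.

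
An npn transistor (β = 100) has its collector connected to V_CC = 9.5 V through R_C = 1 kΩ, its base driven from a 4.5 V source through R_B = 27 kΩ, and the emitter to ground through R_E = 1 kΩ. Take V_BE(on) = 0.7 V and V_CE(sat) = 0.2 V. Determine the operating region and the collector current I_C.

active; I_C ≈ 3 mA

Assume active. Base-emitter loop: I_B = (V_BB − V_BE)/(R_B + (β+1)R_E) = (4.5 − 0.7)/(27 + 101×1) = 0.0297 mA.
I_C = β·I_B = 100×0.0297 = 2.97 mA.
V_CE = V_CC − I_C·R_C − I_E·R_E = 9.5 − 2.97×1 − 3×1 = 3.53 V > V_CE(sat), so the active-region assumption holds.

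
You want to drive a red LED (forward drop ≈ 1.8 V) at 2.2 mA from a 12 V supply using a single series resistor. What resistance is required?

R ≈ 4.6 kΩ

The resistor drops V_S − V_D = 12 − 1.8 = 10.2 V at 2.2 mA.
R = 10.2 V / 2.2 mA = 4.64 kΩ.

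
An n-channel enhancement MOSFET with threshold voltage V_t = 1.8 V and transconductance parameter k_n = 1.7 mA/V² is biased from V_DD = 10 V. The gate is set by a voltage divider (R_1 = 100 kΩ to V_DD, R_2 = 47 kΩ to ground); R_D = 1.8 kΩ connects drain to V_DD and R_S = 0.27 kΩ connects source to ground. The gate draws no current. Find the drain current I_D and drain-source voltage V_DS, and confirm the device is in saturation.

V_G = V_DD·R_2/(R_1+R_2) = 10×47/147 = 3.2 V.
Assume saturation: I_D = (k_n/2)(V_GS − V_t)² with V_GS = V_G − I_D·R_S = 3.2 − 0.27·I_D.
Substituting gives 0.062·I_D² − 1.64·I_D + 1.66 = 0, with roots I_D = 1.05 or 25.4 mA.
The root I_D = 25.4 mA gives V_GS = -3.67 V ≤ V_t, so take I_D = 1.05 mA.
Then V_GS = 2.91 V and V_DS = V_DD − I_D(R_D+R_S) = 10 − 1.05×2.07 = 7.82 V.
Saturation requires V_DS ≥ V_GS − V_t = 1.11 V; 7.82 ≥ 1.11 ✓.

I_D ≈ 1.1 mA, V_DS ≈ 7.8 V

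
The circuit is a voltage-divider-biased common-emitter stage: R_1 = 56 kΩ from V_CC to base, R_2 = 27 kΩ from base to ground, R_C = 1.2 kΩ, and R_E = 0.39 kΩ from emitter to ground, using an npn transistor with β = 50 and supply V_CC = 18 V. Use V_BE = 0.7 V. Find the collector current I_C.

I_C ≈ 6.8 mA

Thevenize the base divider: V_Th = V_CC·R_2/(R_1+R_2) = 18×27/83 = 5.86 V, R_Th = R_1‖R_2 = 18.2 kΩ.
Base-emitter loop: V_Th = I_B·R_Th + V_BE + (β+1)I_B·R_E, so I_B = (5.86 − 0.7) / (18.2 + 51×0.39) = 0.135 mA.
I_C = β·I_B = 50×0.135 = 6.76 mA, and I_E = (β+1)I_B = 6.9 mA.
V_CE = V_CC − I_C·R_C − I_E·R_E = 18 − 6.76×1.2 − 6.9×0.39 = 7.19 V.
V_CE = 7.19 V > 0.2 V confirms active-region operation.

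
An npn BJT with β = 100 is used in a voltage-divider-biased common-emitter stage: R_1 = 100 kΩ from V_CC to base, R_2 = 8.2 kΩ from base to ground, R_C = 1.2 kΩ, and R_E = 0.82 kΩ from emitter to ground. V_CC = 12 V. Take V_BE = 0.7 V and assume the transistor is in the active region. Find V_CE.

V_CE ≈ 12 V

Thevenize the base divider: V_Th = V_CC·R_2/(R_1+R_2) = 12×8.2/108 = 0.909 V, R_Th = R_1‖R_2 = 7.58 kΩ.
Base-emitter loop: V_Th = I_B·R_Th + V_BE + (β+1)I_B·R_E, so I_B = (0.909 − 0.7) / (7.58 + 101×0.82) = 0.00232 mA.
I_C = β·I_B = 100×0.00232 = 0.232 mA, and I_E = (β+1)I_B = 0.234 mA.
V_CE = V_CC − I_C·R_C − I_E·R_E = 12 − 0.232×1.2 − 0.234×0.82 = 11.5 V.
V_CE = 11.5 V > 0.2 V confirms active-region operation.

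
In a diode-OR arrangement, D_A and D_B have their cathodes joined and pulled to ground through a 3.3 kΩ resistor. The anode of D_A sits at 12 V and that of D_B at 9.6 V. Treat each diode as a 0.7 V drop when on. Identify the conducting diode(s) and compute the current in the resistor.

Only D_A conducts; I_R ≈ 3.4 mA

Assume both conduct. Then node N would need to be at both 12−0.7 = 11.3 V and 9.6−0.7 = 8.9 V, which is impossible.
Assume only D_A conducts: V_N = 12 − 0.7 = 11.3 V, so I_R = 11.3/3.3 = 3.42 mA.
Check D_B: its anode-to-cathode voltage is 9.6 − 11.3 = -1.7 V < 0.7 V, so it is off. The assumption is consistent.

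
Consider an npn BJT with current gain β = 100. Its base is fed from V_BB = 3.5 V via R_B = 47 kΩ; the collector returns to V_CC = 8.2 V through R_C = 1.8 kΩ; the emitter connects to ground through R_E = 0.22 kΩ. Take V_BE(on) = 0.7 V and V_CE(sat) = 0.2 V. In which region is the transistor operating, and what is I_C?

Assume active: I_B = (3.5 − 0.7)/(47 + 101×0.22) = 0.0405 mA, I_C = β·I_B = 4.05 mA.
Then V_CE = 8.2 − 4.05×1.8 − 4.09×0.22 = 0.0201 V < 0.2 V — the active assumption fails.
Re-solve with V_CE = 0.2 V. KCL at the emitter: V_E/R_E = (V_BB−0.7−V_E)/R_B + (V_CC−0.2−V_E)/R_C, giving V_E = 0.879 V.
I_C = (V_CC − 0.2 − V_E)/R_C = (8 − 0.879)/1.8 = 3.96 mA.
Check: I_B = (2.8 − 0.879)/47 = 0.0409 mA, and β·I_B = 4.09 mA > I_C, confirming saturation.

saturation; I_C ≈ 4 mA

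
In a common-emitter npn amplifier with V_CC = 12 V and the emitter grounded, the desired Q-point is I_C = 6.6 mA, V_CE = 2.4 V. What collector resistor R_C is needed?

Collector loop: V_CC = I_C·R_C + V_CE.
R_C = (V_CC − V_CE)/I_C = (12 − 2.4)/6.6 = 1.45 kΩ.

R_C ≈ 1.5 kΩ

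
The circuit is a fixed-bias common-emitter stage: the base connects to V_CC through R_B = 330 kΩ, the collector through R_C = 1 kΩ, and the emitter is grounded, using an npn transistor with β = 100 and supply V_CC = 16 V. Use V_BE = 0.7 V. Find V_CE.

Base loop: V_CC = I_B·R_B + V_BE, so I_B = (16 − 0.7)/330 kΩ = 0.0464 mA.
In the active region I_C = β·I_B = 100 × 0.0464 = 4.64 mA.
Collector loop: V_CE = V_CC − I_C·R_C = 16 − 4.64×1 = 11.4 V.
Since V_CE = 11.4 V > V_CE(sat) ≈ 0.2 V, the transistor is in the active region as assumed.

V_CE ≈ 11 V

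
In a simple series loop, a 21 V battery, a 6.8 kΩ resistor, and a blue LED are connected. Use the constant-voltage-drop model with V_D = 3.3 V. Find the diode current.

KVL around the loop: 21 = V_D + I·R = 3.3 + I × 6.8 kΩ.
So I = (21 − 3.3) / 6.8 kΩ = 17.7 / 6.8 = 2.6 mA.

I ≈ 2.6 mA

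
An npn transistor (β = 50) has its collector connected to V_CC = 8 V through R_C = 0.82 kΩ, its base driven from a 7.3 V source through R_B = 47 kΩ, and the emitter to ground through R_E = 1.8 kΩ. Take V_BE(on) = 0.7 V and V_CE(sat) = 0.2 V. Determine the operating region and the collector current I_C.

Assume active. Base-emitter loop: I_B = (V_BB − V_BE)/(R_B + (β+1)R_E) = (7.3 − 0.7)/(47 + 51×1.8) = 0.0476 mA.
I_C = β·I_B = 50×0.0476 = 2.38 mA.
V_CE = V_CC − I_C·R_C − I_E·R_E = 8 − 2.38×0.82 − 2.43×1.8 = 1.69 V > V_CE(sat), so the active-region assumption holds.

active; I_C ≈ 2.4 mA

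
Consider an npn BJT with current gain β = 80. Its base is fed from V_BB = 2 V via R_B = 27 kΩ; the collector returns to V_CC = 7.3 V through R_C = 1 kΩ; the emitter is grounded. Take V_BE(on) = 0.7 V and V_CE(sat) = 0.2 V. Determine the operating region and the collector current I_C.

Assume active. Base-emitter loop: I_B = (V_BB − V_BE)/R_B = (2 − 0.7)/27 = 0.0481 mA.
I_C = β·I_B = 80×0.0481 = 3.85 mA.
V_CE = V_CC − I_C·R_C = 7.3 − 3.85×1 = 3.45 V > V_CE(sat), so the active-region assumption holds.

active; I_C ≈ 3.9 mA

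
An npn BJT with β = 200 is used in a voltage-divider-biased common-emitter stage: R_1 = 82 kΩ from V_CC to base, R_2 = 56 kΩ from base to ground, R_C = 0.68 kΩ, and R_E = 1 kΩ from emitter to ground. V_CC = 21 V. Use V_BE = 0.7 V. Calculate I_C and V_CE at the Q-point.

Thevenize the base divider: V_Th = V_CC·R_2/(R_1+R_2) = 21×56/138 = 8.52 V, R_Th = R_1‖R_2 = 33.3 kΩ.
Base-emitter loop: V_Th = I_B·R_Th + V_BE + (β+1)I_B·R_E, so I_B = (8.52 − 0.7) / (33.3 + 201×1) = 0.0334 mA.
I_C = β·I_B = 200×0.0334 = 6.68 mA, and I_E = (β+1)I_B = 6.71 mA.
V_CE = V_CC − I_C·R_C − I_E·R_E = 21 − 6.68×0.68 − 6.71×1 = 9.75 V.
V_CE = 9.75 V > 0.2 V confirms active-region operation.

I_C ≈ 6.7 mA, V_CE ≈ 9.7 V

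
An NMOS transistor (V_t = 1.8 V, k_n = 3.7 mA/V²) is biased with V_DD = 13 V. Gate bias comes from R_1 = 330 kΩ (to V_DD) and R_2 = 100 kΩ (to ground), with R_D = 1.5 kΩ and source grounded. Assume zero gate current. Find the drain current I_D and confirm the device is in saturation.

V_G = V_DD·R_2/(R_1+R_2) = 13×100/430 = 3.02 V. With the source grounded, V_GS = V_G = 3.02 V.
Assume saturation: I_D = (k_n/2)(V_GS − V_t)² = (3.7/2)×(3.02 − 1.8)² = 1.85×1.22² = 2.77 mA.
V_DS = V_DD − I_D·R_D = 13 − 2.77×1.5 = 8.85 V.
Saturation requires V_DS ≥ V_GS − V_t = 1.22 V; 8.85 ≥ 1.22 ✓.

I_D ≈ 2.8 mA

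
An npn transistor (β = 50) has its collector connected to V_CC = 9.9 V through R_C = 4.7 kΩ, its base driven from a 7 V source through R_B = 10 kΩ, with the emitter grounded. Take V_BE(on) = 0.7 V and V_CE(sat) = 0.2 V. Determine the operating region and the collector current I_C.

saturation; I_C ≈ 2.1 mA

Assume active: I_B = (7 − 0.7)/10 = 0.63 mA, giving I_C = β·I_B = 31.5 mA.
But then V_CE = 9.9 − 31.5×4.7 = -138 V < V_CE(sat) = 0.2 V — impossible in the active region.
So the transistor is saturated. With V_CE = 0.2 V, I_C = (V_CC − 0.2)/R_C = 9.7/4.7 = 2.06 mA.
Check: β·I_B = 31.5 mA > I_C = 2.06 mA, confirming saturation.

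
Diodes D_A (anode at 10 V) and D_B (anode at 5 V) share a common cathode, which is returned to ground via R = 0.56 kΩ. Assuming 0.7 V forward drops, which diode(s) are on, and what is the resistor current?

Assume both conduct. Then node N would need to be at both 10−0.7 = 9.3 V and 5−0.7 = 4.3 V, which is impossible.
Assume only D_A conducts: V_N = 10 − 0.7 = 9.3 V, so I_R = 9.3/0.56 = 16.6 mA.
Check D_B: its anode-to-cathode voltage is 5 − 9.3 = -4.3 V < 0.7 V, so it is off. The assumption is consistent.

Only D_A conducts; I_R ≈ 17 mA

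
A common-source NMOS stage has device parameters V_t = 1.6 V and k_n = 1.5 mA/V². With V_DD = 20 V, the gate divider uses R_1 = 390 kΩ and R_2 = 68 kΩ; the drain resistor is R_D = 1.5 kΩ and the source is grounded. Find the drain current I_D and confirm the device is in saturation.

V_G = V_DD·R_2/(R_1+R_2) = 20×68/458 = 2.97 V. With the source grounded, V_GS = V_G = 2.97 V.
Assume saturation: I_D = (k_n/2)(V_GS − V_t)² = (1.5/2)×(2.97 − 1.6)² = 0.75×1.37² = 1.41 mA.
V_DS = V_DD − I_D·R_D = 20 − 1.41×1.5 = 17.9 V.
Saturation requires V_DS ≥ V_GS − V_t = 1.37 V; 17.9 ≥ 1.37 ✓.

I_D ≈ 1.4 mA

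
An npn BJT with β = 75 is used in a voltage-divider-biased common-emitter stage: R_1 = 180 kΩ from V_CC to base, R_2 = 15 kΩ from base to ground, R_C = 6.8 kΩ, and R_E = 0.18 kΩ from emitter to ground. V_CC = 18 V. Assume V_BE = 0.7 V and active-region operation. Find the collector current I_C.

Thevenize the base divider: V_Th = V_CC·R_2/(R_1+R_2) = 18×15/195 = 1.38 V, R_Th = R_1‖R_2 = 13.8 kΩ.
Base-emitter loop: V_Th = I_B·R_Th + V_BE + (β+1)I_B·R_E, so I_B = (1.38 − 0.7) / (13.8 + 76×0.18) = 0.0249 mA.
I_C = β·I_B = 75×0.0249 = 1.87 mA, and I_E = (β+1)I_B = 1.89 mA.
V_CE = V_CC − I_C·R_C − I_E·R_E = 18 − 1.87×6.8 − 1.89×0.18 = 4.98 V.
V_CE = 4.98 V > 0.2 V confirms active-region operation.

I_C ≈ 1.9 mA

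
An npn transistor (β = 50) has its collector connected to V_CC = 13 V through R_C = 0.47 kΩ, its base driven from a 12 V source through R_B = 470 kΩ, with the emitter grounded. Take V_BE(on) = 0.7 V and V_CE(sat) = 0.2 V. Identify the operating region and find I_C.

active; I_C ≈ 1.2 mA

Assume active. Base-emitter loop: I_B = (V_BB − V_BE)/R_B = (12 − 0.7)/470 = 0.024 mA.
I_C = β·I_B = 50×0.024 = 1.2 mA.
V_CE = V_CC − I_C·R_C = 13 − 1.2×0.47 = 12.4 V > V_CE(sat), so the active-region assumption holds.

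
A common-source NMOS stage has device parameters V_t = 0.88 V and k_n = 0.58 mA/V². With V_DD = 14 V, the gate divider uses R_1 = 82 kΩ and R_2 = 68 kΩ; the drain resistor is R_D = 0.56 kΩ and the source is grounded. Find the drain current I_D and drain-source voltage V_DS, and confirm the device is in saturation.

I_D ≈ 8.7 mA, V_DS ≈ 9.1 V

V_G = V_DD·R_2/(R_1+R_2) = 14×68/150 = 6.35 V. With the source grounded, V_GS = V_G = 6.35 V.
Assume saturation: I_D = (k_n/2)(V_GS − V_t)² = (0.58/2)×(6.35 − 0.88)² = 0.29×5.47² = 8.67 mA.
V_DS = V_DD − I_D·R_D = 14 − 8.67×0.56 = 9.15 V.
Saturation requires V_DS ≥ V_GS − V_t = 5.47 V; 9.15 ≥ 5.47 ✓.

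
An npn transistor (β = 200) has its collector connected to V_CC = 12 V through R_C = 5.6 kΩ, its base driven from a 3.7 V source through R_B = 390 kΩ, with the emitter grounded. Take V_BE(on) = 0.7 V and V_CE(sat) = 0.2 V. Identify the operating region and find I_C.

active; I_C ≈ 1.5 mA

Assume active. Base-emitter loop: I_B = (V_BB − V_BE)/R_B = (3.7 − 0.7)/390 = 0.00769 mA.
I_C = β·I_B = 200×0.00769 = 1.54 mA.
V_CE = V_CC − I_C·R_C = 12 − 1.54×5.6 = 3.38 V > V_CE(sat), so the active-region assumption holds.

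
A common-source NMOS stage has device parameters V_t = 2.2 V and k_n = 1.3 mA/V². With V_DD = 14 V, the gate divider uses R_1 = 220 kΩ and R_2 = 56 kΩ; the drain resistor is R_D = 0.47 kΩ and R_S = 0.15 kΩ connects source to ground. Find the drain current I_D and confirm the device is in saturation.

V_G = V_DD·R_2/(R_1+R_2) = 14×56/276 = 2.84 V.
Assume saturation: I_D = (k_n/2)(V_GS − V_t)² with V_GS = V_G − I_D·R_S = 2.84 − 0.15·I_D.
Substituting gives 0.0146·I_D² − 1.12·I_D + 0.267 = 0, with roots I_D = 0.238 or 76.7 mA.
The root I_D = 76.7 mA gives V_GS = -8.66 V ≤ V_t, so take I_D = 0.238 mA.
Then V_GS = 2.8 V and V_DS = V_DD − I_D(R_D+R_S) = 14 − 0.238×0.62 = 13.9 V.
Saturation requires V_DS ≥ V_GS − V_t = 0.605 V; 13.9 ≥ 0.605 ✓.

I_D ≈ 0.24 mA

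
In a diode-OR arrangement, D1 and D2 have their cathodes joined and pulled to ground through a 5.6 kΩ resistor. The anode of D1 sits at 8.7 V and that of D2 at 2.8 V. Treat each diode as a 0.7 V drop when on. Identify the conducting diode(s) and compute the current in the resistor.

Assume both conduct. Then node N would need to be at both 8.7−0.7 = 8 V and 2.8−0.7 = 2.1 V, which is impossible.
Assume only D1 conducts: V_N = 8.7 − 0.7 = 8 V, so I_R = 8/5.6 = 1.43 mA.
Check D2: its anode-to-cathode voltage is 2.8 − 8 = -5.2 V < 0.7 V, so it is off. The assumption is consistent.

Only D1 conducts; I_R ≈ 1.4 mA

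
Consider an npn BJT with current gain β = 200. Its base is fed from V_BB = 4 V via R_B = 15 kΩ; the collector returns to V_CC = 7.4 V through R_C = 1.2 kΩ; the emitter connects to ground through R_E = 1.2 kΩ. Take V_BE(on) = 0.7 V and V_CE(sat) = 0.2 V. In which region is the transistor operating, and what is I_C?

active; I_C ≈ 2.6 mA

Assume active. Base-emitter loop: I_B = (V_BB − V_BE)/(R_B + (β+1)R_E) = (4 − 0.7)/(15 + 201×1.2) = 0.0129 mA.
I_C = β·I_B = 200×0.0129 = 2.58 mA.
V_CE = V_CC − I_C·R_C − I_E·R_E = 7.4 − 2.58×1.2 − 2.59×1.2 = 1.2 V > V_CE(sat), so the active-region assumption holds.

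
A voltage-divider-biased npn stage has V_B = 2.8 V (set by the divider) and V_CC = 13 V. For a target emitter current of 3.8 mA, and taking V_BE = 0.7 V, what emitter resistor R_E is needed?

V_E = V_B − V_BE = 2.8 − 0.7 = 2.1 V.
R_E = V_E / I_E = 2.1 / 3.8 = 0.553 kΩ.

R_E ≈ 0.55 kΩ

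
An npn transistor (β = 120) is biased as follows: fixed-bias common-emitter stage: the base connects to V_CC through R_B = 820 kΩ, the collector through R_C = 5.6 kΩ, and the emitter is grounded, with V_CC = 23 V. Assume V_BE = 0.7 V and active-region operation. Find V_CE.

Base loop: V_CC = I_B·R_B + V_BE, so I_B = (23 − 0.7)/820 kΩ = 0.0272 mA.
In the active region I_C = β·I_B = 120 × 0.0272 = 3.26 mA.
Collector loop: V_CE = V_CC − I_C·R_C = 23 − 3.26×5.6 = 4.72 V.
Since V_CE = 4.72 V > V_CE(sat) ≈ 0.2 V, the transistor is in the active region as assumed.

V_CE ≈ 4.7 V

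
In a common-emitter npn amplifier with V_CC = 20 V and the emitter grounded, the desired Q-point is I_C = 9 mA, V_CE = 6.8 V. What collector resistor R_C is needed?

Collector loop: V_CC = I_C·R_C + V_CE.
R_C = (V_CC − V_CE)/I_C = (20 − 6.8)/9 = 1.47 kΩ.

R_C ≈ 1.5 kΩ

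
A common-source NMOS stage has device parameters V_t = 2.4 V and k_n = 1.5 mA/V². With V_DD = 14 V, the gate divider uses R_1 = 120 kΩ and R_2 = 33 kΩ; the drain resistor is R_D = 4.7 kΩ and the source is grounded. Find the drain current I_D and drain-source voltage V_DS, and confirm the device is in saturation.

V_G = V_DD·R_2/(R_1+R_2) = 14×33/153 = 3.02 V. With the source grounded, V_GS = V_G = 3.02 V.
Assume saturation: I_D = (k_n/2)(V_GS − V_t)² = (1.5/2)×(3.02 − 2.4)² = 0.75×0.62² = 0.288 mA.
V_DS = V_DD − I_D·R_D = 14 − 0.288×4.7 = 12.6 V.
Saturation requires V_DS ≥ V_GS − V_t = 0.62 V; 12.6 ≥ 0.62 ✓.

I_D ≈ 0.29 mA, V_DS ≈ 13 V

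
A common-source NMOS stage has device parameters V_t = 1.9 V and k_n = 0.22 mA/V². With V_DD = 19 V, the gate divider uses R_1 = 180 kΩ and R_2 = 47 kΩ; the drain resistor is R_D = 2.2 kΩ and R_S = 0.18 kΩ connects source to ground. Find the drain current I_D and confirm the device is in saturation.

I_D ≈ 0.42 mA

V_G = V_DD·R_2/(R_1+R_2) = 19×47/227 = 3.93 V.
Assume saturation: I_D = (k_n/2)(V_GS − V_t)² with V_GS = V_G − I_D·R_S = 3.93 − 0.18·I_D.
Substituting gives 0.00356·I_D² − 1.08·I_D + 0.455 = 0, with roots I_D = 0.422 or 303 mA.
The root I_D = 303 mA gives V_GS = -50.6 V ≤ V_t, so take I_D = 0.422 mA.
Then V_GS = 3.86 V and V_DS = V_DD − I_D(R_D+R_S) = 19 − 0.422×2.38 = 18 V.
Saturation requires V_DS ≥ V_GS − V_t = 1.96 V; 18 ≥ 1.96 ✓.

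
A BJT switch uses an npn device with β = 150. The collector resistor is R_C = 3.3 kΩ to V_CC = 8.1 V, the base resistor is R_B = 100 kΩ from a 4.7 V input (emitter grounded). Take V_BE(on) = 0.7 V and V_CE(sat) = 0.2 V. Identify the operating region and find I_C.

saturation; I_C ≈ 2.4 mA

Assume active: I_B = (4.7 − 0.7)/100 = 0.04 mA, giving I_C = β·I_B = 6 mA.
But then V_CE = 8.1 − 6×3.3 = -11.7 V < V_CE(sat) = 0.2 V — impossible in the active region.
So the transistor is saturated. With V_CE = 0.2 V, I_C = (V_CC − 0.2)/R_C = 7.9/3.3 = 2.39 mA.
Check: β·I_B = 6 mA > I_C = 2.39 mA, confirming saturation.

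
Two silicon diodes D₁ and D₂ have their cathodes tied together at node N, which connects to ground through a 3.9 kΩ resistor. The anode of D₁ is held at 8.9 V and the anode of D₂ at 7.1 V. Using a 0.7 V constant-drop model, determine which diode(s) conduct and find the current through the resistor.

Assume both conduct. Then node N would need to be at both 8.9−0.7 = 8.2 V and 7.1−0.7 = 6.4 V, which is impossible.
Assume only D₁ conducts: V_N = 8.9 − 0.7 = 8.2 V, so I_R = 8.2/3.9 = 2.1 mA.
Check D₂: its anode-to-cathode voltage is 7.1 − 8.2 = -1.1 V < 0.7 V, so it is off. The assumption is consistent.

Only D₁ conducts; I_R ≈ 2.1 mA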